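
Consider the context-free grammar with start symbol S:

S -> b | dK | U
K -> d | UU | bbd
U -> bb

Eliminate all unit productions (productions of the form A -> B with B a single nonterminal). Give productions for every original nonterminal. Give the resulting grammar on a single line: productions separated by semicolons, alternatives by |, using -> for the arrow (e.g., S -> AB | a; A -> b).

S -> b | bb | dK; K -> d | UU | bbd; U -> bb

Unit productions: S->U.
Unit pairs (A ⇒* B via units): (S,U).
S: inherits non-unit rules of {S, U} → b | bb | dK.
K: inherits non-unit rules of {K} → UU | bbd | d.
U: inherits non-unit rules of {U} → bb.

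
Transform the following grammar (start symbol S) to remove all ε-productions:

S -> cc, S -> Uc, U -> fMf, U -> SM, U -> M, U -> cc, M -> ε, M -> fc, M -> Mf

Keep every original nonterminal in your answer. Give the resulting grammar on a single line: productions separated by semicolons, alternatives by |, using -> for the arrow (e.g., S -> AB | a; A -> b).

Nullable set: {M, U}.
S -> Uc: U nullable, giving Uc | c.
Drop M -> ε.
M -> Mf: M nullable, giving Mf | f.
U -> M: M nullable, giving M.
U -> SM: M nullable, giving S | SM.
U -> fMf: M nullable, giving fMf | ff.
Unchanged (no nullable symbols): S -> cc; M -> fc; U -> cc.

S -> c | Uc | cc; M -> f | Mf | fc; U -> M | S | SM | cc | ff | fMf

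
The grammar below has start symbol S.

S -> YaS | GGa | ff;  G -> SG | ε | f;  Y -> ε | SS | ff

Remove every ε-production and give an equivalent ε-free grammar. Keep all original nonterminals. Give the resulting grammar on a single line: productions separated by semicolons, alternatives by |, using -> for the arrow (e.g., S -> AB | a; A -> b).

S -> a | Ga | aS | ff | GGa | YaS; G -> S | f | SG; Y -> SS | ff

Nullable set: {G, Y}.
S -> GGa: G, G nullable, giving GGa | Ga | a.
S -> YaS: Y nullable, giving YaS | aS.
Drop G -> ε.
G -> SG: G nullable, giving S | SG.
Drop Y -> ε.
Unchanged (no nullable symbols): S -> ff; G -> f; Y -> SS; Y -> ff.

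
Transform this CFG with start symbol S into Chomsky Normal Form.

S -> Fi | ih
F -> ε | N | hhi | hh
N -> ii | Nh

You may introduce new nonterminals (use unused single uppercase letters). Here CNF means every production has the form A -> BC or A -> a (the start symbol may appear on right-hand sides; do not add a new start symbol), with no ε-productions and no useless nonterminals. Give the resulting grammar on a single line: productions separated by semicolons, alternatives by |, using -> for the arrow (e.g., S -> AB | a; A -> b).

S -> i | BA | FB; A -> h; B -> i; C -> AB; F -> AA | AC | BB | NA; N -> BB | NA

Nullable: {F}; after ε-elimination: S -> i | Fi | ih; F -> N | hh | hhi; N -> Nh | ii.
After unit-elimination: S -> i | Fi | ih; F -> Nh | hh | ii | hhi; N -> Nh | ii.
TERM: introduce A -> h, B -> i and substitute in every rule of length ≥2.
BIN: F -> AAB becomes F -> AC, C -> AB.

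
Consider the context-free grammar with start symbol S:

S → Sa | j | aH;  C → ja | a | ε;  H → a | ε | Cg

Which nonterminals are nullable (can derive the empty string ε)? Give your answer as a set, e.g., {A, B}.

{C, H}

Directly nullable (have an ε-rule): {C, H}.
Not nullable: S — each has a terminal in every rule's right-hand side or depends on a non-nullable symbol.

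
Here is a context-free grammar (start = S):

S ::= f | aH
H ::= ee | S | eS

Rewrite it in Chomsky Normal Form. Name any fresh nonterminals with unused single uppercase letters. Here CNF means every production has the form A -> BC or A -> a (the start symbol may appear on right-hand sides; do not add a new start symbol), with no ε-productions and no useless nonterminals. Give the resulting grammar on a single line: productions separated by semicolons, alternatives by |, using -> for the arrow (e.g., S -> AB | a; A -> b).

No ε-productions.
After unit-elimination: S -> f | aH; H -> f | aH | eS | ee.
TERM: introduce A -> a, B -> e and substitute in every rule of length ≥2.

S -> f | AH; A -> a; B -> e; H -> f | AH | BB | BS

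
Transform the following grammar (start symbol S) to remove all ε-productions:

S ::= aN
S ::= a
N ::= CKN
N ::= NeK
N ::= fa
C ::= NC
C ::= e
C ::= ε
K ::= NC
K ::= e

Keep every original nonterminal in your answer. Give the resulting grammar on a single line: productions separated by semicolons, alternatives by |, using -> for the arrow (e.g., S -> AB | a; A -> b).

S -> a | aN; C -> N | e | NC; K -> N | e | NC; N -> KN | fa | CKN | NeK

Nullable set: {C}.
Drop C -> ε.
C -> NC: C nullable, giving N | NC.
K -> NC: C nullable, giving N | NC.
N -> CKN: C nullable, giving CKN | KN.
Unchanged (no nullable symbols): S -> a; S -> aN; C -> e; K -> e; N -> NeK; N -> fa.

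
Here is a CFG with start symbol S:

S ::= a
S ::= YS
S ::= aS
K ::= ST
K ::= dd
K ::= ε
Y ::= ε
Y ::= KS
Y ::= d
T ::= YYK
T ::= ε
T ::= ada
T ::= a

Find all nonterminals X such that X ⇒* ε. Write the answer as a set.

Directly nullable (have an ε-rule): {K, T, Y}.
Not nullable: S — each has a terminal in every rule's right-hand side or depends on a non-nullable symbol.

{K, T, Y}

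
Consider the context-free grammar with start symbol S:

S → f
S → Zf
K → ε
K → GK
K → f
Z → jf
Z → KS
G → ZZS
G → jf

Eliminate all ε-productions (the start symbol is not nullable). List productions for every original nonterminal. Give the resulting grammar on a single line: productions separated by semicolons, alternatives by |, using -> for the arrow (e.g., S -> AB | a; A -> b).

Nullable set: {K}.
Drop K -> ε.
K -> GK: K nullable, giving G | GK.
Z -> KS: K nullable, giving KS | S.
Unchanged (no nullable symbols): S -> Zf; S -> f; G -> ZZS; G -> jf; K -> f; Z -> jf.

S -> f | Zf; G -> jf | ZZS; K -> G | f | GK; Z -> S | KS | jf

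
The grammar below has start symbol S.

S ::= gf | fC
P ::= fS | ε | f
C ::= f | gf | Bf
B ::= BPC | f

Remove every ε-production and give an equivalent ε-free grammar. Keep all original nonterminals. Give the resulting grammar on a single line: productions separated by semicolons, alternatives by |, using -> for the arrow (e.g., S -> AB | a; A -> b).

Nullable set: {P}.
B -> BPC: P nullable, giving BC | BPC.
Drop P -> ε.
Unchanged (no nullable symbols): S -> fC; S -> gf; B -> f; C -> Bf; C -> f; C -> gf; P -> f; P -> fS.

S -> fC | gf; B -> f | BC | BPC; C -> f | Bf | gf; P -> f | fS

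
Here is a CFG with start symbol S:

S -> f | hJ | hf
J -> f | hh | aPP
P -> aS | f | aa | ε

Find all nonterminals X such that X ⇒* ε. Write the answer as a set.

{P}

Directly nullable (have an ε-rule): {P}.
Not nullable: J, S — each has a terminal in every rule's right-hand side or depends on a non-nullable symbol.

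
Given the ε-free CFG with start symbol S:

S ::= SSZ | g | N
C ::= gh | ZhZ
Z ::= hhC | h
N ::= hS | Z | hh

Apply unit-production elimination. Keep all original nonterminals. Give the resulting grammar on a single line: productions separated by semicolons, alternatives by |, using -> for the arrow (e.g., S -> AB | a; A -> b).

Unit productions: N->Z, S->N.
Unit pairs (A ⇒* B via units): (N,Z), (S,N), (S,Z).
S: inherits non-unit rules of {N, S, Z} → SSZ | g | h | hS | hh | hhC.
C: inherits non-unit rules of {C} → ZhZ | gh.
N: inherits non-unit rules of {N, Z} → h | hS | hh | hhC.
Z: inherits non-unit rules of {Z} → h | hhC.

S -> g | h | hS | hh | SSZ | hhC; C -> gh | ZhZ; N -> h | hS | hh | hhC; Z -> h | hhC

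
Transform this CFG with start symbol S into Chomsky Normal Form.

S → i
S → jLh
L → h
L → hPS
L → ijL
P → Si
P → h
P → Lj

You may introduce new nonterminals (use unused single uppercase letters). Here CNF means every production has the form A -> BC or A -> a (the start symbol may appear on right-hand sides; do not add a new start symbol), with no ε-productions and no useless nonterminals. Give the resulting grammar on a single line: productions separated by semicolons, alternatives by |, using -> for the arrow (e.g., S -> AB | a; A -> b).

No ε-productions.
No unit productions to eliminate.
TERM: introduce A -> h, B -> i, C -> j and substitute in every rule of length ≥2.
BIN: L -> APS becomes L -> AD, D -> PS; L -> BCL becomes L -> BE, E -> CL; S -> CLA becomes S -> CF, F -> LA.

S -> i | CF; A -> h; B -> i; C -> j; D -> PS; E -> CL; F -> LA; L -> h | AD | BE; P -> h | LC | SB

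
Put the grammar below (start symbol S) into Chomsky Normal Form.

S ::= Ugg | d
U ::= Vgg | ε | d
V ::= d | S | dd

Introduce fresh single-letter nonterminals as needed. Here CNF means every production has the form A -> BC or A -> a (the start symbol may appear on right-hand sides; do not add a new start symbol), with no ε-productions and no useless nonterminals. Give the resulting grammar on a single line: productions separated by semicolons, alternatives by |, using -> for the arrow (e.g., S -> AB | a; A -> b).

S -> d | AA | UC; A -> g; B -> d; C -> AA; D -> AA; E -> AA; U -> d | VD; V -> d | AA | BB | UE

Nullable: {U}; after ε-elimination: S -> d | gg | Ugg; U -> d | Vgg; V -> S | d | dd.
After unit-elimination: S -> d | gg | Ugg; U -> d | Vgg; V -> d | dd | gg | Ugg.
TERM: introduce B -> d, A -> g and substitute in every rule of length ≥2.
BIN: S -> UAA becomes S -> UC, C -> AA; U -> VAA becomes U -> VD, D -> AA; V -> UAA becomes V -> UE, E -> AA.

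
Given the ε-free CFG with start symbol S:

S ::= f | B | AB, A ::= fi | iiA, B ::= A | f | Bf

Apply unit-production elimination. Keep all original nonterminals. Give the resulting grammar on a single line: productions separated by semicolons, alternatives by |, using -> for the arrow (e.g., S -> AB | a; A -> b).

S -> f | AB | Bf | fi | iiA; A -> fi | iiA; B -> f | Bf | fi | iiA

Unit productions: B->A, S->B.
Unit pairs (A ⇒* B via units): (B,A), (S,A), (S,B).
S: inherits non-unit rules of {A, B, S} → AB | Bf | f | fi | iiA.
A: inherits non-unit rules of {A} → fi | iiA.
B: inherits non-unit rules of {A, B} → Bf | f | fi | iiA.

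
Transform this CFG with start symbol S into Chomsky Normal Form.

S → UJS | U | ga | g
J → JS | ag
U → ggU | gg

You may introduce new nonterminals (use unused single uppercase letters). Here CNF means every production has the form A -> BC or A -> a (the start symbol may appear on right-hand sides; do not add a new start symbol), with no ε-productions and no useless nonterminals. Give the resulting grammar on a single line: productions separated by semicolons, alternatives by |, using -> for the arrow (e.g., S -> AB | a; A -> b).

S -> g | BA | BB | BC | UD; A -> a; B -> g; C -> BU; D -> JS; E -> BU; J -> AB | JS; U -> BB | BE

No ε-productions.
After unit-elimination: S -> g | ga | gg | UJS | ggU; J -> JS | ag; U -> gg | ggU.
TERM: introduce A -> a, B -> g and substitute in every rule of length ≥2.
BIN: S -> BBU becomes S -> BC, C -> BU; S -> UJS becomes S -> UD, D -> JS; U -> BBU becomes U -> BE, E -> BU.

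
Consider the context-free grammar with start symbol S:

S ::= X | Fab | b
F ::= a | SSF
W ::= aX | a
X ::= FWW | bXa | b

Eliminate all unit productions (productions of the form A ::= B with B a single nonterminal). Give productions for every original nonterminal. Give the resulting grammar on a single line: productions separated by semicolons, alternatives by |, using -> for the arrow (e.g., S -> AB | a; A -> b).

S -> b | FWW | Fab | bXa; F -> a | SSF; W -> a | aX; X -> b | FWW | bXa

Unit productions: S->X.
Unit pairs (A ⇒* B via units): (S,X).
S: inherits non-unit rules of {S, X} → FWW | Fab | b | bXa.
F: inherits non-unit rules of {F} → SSF | a.
W: inherits non-unit rules of {W} → a | aX.
X: inherits non-unit rules of {X} → FWW | b | bXa.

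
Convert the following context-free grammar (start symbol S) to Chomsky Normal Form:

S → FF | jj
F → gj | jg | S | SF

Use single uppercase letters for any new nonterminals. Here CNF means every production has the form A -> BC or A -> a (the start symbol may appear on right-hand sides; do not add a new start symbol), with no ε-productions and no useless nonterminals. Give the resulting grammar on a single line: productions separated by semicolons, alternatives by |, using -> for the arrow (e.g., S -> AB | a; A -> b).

S -> BB | FF; A -> g; B -> j; F -> AB | BA | BB | FF | SF

No ε-productions.
After unit-elimination: S -> FF | jj; F -> FF | SF | gj | jg | jj.
TERM: introduce A -> g, B -> j and substitute in every rule of length ≥2.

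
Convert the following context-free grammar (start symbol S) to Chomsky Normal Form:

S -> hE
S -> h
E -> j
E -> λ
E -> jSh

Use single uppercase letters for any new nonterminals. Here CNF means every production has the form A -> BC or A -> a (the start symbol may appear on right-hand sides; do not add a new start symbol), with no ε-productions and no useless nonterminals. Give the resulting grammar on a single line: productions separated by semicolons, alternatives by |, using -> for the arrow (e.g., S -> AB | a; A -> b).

Nullable: {E}; after ε-elimination: S -> h | hE; E -> j | jSh.
No unit productions to eliminate.
TERM: introduce B -> h, A -> j and substitute in every rule of length ≥2.
BIN: E -> ASB becomes E -> AC, C -> SB.

S -> h | BE; A -> j; B -> h; C -> SB; E -> j | AC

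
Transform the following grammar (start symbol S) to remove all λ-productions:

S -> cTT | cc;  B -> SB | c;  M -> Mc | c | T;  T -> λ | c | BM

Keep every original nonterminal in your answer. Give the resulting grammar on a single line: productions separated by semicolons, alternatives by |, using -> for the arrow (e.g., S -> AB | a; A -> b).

Nullable set: {M, T}.
S -> cTT: T, T nullable, giving c | cT | cTT.
M -> Mc: M nullable, giving Mc | c.
M -> T: T nullable, giving T.
Drop T -> λ.
T -> BM: M nullable, giving B | BM.
Unchanged (no nullable symbols): S -> cc; B -> SB; B -> c; M -> c; T -> c.

S -> c | cT | cc | cTT; B -> c | SB; M -> T | c | Mc; T -> B | c | BM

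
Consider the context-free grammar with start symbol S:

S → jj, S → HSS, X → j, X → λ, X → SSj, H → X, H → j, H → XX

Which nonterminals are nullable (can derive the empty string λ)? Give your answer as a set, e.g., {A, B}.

{H, X}

Directly nullable (have an ε-rule): {X}.
H is nullable via H -> X (every symbol on the right is already known nullable).
Not nullable: S — each has a terminal in every rule's right-hand side or depends on a non-nullable symbol.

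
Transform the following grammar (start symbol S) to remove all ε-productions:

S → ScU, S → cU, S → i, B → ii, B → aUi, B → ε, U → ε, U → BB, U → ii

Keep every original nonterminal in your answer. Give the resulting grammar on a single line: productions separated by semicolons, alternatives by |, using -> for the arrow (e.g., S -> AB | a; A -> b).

S -> c | i | Sc | cU | ScU; B -> ai | ii | aUi; U -> B | BB | ii

Nullable set: {B, U}.
S -> ScU: U nullable, giving Sc | ScU.
S -> cU: U nullable, giving c | cU.
Drop B -> ε.
B -> aUi: U nullable, giving aUi | ai.
Drop U -> ε.
U -> BB: B, B nullable, giving B | BB.
Unchanged (no nullable symbols): S -> i; B -> ii; U -> ii.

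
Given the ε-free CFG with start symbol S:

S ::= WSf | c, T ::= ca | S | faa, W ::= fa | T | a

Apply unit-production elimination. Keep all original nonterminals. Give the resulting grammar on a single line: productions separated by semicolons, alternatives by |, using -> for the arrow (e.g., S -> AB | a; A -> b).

S -> c | WSf; T -> c | ca | WSf | faa; W -> a | c | ca | fa | WSf | faa

Unit productions: T->S, W->T.
Unit pairs (A ⇒* B via units): (T,S), (W,S), (W,T).
S: inherits non-unit rules of {S} → WSf | c.
T: inherits non-unit rules of {S, T} → WSf | c | ca | faa.
W: inherits non-unit rules of {S, T, W} → WSf | a | c | ca | fa | faa.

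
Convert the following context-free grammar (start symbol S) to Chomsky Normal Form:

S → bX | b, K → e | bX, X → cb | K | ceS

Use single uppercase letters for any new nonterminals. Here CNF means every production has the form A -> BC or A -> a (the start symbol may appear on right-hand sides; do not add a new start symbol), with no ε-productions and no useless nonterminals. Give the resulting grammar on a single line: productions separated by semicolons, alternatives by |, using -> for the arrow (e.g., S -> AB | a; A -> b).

S -> b | AX; A -> b; B -> c; C -> e; D -> CS; X -> e | AX | BA | BD

No ε-productions.
After unit-elimination: S -> b | bX; K -> e | bX; X -> e | bX | cb | ceS.
TERM: introduce A -> b, B -> c, C -> e and substitute in every rule of length ≥2.
BIN: X -> BCS becomes X -> BD, D -> CS.
Drop unreachable/unproductive: K.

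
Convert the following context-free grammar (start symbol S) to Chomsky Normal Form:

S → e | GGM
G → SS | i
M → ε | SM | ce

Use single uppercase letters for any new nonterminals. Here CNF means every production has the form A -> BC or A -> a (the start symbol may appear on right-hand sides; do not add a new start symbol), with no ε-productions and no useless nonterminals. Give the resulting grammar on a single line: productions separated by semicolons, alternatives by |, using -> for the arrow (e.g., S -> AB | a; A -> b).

Nullable: {M}; after ε-elimination: S -> e | GG | GGM; G -> i | SS; M -> S | SM | ce.
After unit-elimination: S -> e | GG | GGM; G -> i | SS; M -> e | GG | SM | ce | GGM.
TERM: introduce A -> c, B -> e and substitute in every rule of length ≥2.
BIN: M -> GGM becomes M -> GC, C -> GM; S -> GGM becomes S -> GD, D -> GM.

S -> e | GD | GG; A -> c; B -> e; C -> GM; D -> GM; G -> i | SS; M -> e | AB | GC | GG | SM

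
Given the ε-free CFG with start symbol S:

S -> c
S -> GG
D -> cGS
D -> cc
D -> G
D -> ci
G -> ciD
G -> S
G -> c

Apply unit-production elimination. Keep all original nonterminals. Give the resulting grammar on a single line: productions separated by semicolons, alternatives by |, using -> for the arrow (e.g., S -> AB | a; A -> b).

S -> c | GG; D -> c | GG | cc | ci | cGS | ciD; G -> c | GG | ciD

Unit productions: D->G, G->S.
Unit pairs (A ⇒* B via units): (D,G), (D,S), (G,S).
S: inherits non-unit rules of {S} → GG | c.
D: inherits non-unit rules of {D, G, S} → GG | c | cGS | cc | ci | ciD.
G: inherits non-unit rules of {G, S} → GG | c | ciD.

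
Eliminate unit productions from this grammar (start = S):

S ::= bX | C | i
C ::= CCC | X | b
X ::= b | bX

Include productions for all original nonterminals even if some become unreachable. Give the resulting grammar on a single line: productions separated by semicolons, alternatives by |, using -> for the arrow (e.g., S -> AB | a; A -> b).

S -> b | i | bX | CCC; C -> b | bX | CCC; X -> b | bX

Unit productions: C->X, S->C.
Unit pairs (A ⇒* B via units): (C,X), (S,C), (S,X).
S: inherits non-unit rules of {C, S, X} → CCC | b | bX | i.
C: inherits non-unit rules of {C, X} → CCC | b | bX.
X: inherits non-unit rules of {X} → b | bX.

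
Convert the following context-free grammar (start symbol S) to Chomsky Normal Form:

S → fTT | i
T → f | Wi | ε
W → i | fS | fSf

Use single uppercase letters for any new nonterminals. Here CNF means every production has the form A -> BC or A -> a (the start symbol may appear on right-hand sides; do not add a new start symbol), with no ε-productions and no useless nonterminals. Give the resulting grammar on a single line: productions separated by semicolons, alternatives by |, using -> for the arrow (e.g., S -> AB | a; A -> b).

S -> f | i | AC | AT; A -> f; B -> i; C -> TT; D -> SA; T -> f | WB; W -> i | AD | AS

Nullable: {T}; after ε-elimination: S -> f | i | fT | fTT; T -> f | Wi; W -> i | fS | fSf.
No unit productions to eliminate.
TERM: introduce A -> f, B -> i and substitute in every rule of length ≥2.
BIN: S -> ATT becomes S -> AC, C -> TT; W -> ASA becomes W -> AD, D -> SA.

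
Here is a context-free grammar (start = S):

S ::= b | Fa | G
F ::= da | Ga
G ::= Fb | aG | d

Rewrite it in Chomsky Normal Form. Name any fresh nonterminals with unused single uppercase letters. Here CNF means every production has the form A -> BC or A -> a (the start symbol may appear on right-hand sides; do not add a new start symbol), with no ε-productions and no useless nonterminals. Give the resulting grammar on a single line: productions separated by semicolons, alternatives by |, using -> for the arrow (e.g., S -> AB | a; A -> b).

No ε-productions.
After unit-elimination: S -> b | d | Fa | Fb | aG; F -> Ga | da; G -> d | Fb | aG.
TERM: introduce A -> a, C -> b, B -> d and substitute in every rule of length ≥2.

S -> b | d | AG | FA | FC; A -> a; B -> d; C -> b; F -> BA | GA; G -> d | AG | FC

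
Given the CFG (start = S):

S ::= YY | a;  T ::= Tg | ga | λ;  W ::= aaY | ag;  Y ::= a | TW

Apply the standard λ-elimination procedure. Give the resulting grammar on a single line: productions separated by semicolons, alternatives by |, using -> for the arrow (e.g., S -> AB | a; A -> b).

S -> a | YY; T -> g | Tg | ga; W -> ag | aaY; Y -> W | a | TW

Nullable set: {T}.
Drop T -> λ.
T -> Tg: T nullable, giving Tg | g.
Y -> TW: T nullable, giving TW | W.
Unchanged (no nullable symbols): S -> YY; S -> a; T -> ga; W -> aaY; W -> ag; Y -> a.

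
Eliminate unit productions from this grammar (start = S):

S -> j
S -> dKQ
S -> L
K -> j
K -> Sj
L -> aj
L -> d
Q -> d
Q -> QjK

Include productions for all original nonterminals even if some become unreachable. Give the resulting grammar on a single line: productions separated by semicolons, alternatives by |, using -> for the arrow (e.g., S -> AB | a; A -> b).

S -> d | j | aj | dKQ; K -> j | Sj; L -> d | aj; Q -> d | QjK

Unit productions: S->L.
Unit pairs (A ⇒* B via units): (S,L).
S: inherits non-unit rules of {L, S} → aj | d | dKQ | j.
K: inherits non-unit rules of {K} → Sj | j.
L: inherits non-unit rules of {L} → aj | d.
Q: inherits non-unit rules of {Q} → QjK | d.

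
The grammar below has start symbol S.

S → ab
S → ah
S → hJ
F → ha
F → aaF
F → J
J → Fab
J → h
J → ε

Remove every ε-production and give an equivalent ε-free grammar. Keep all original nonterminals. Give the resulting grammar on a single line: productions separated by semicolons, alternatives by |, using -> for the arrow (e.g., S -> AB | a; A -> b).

Nullable set: {F, J}.
S -> hJ: J nullable, giving h | hJ.
F -> J: J nullable, giving J.
F -> aaF: F nullable, giving aa | aaF.
Drop J -> ε.
J -> Fab: F nullable, giving Fab | ab.
Unchanged (no nullable symbols): S -> ab; S -> ah; F -> ha; J -> h.

S -> h | ab | ah | hJ; F -> J | aa | ha | aaF; J -> h | ab | Fab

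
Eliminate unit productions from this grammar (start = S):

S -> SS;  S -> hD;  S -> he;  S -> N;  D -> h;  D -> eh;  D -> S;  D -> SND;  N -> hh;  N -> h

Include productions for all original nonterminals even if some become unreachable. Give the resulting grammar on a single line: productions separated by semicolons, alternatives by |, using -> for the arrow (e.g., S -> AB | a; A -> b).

Unit productions: D->S, S->N.
Unit pairs (A ⇒* B via units): (D,N), (D,S), (S,N).
S: inherits non-unit rules of {N, S} → SS | h | hD | he | hh.
D: inherits non-unit rules of {D, N, S} → SND | SS | eh | h | hD | he | hh.
N: inherits non-unit rules of {N} → h | hh.

S -> h | SS | hD | he | hh; D -> h | SS | eh | hD | he | hh | SND; N -> h | hh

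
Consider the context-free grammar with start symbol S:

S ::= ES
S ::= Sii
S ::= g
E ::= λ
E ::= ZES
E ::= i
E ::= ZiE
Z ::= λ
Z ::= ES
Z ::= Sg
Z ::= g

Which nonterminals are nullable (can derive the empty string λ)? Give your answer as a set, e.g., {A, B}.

Directly nullable (have an ε-rule): {E, Z}.
Not nullable: S — each has a terminal in every rule's right-hand side or depends on a non-nullable symbol.

{E, Z}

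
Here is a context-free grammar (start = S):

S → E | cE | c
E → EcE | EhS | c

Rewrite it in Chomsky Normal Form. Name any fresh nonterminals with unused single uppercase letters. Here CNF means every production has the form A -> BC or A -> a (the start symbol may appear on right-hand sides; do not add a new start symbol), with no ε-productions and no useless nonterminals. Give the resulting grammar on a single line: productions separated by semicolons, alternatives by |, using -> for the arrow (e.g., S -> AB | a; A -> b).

S -> c | AE | EF | EG; A -> c; B -> h; C -> AE; D -> BS; E -> c | EC | ED; F -> AE; G -> BS

No ε-productions.
After unit-elimination: S -> c | cE | EcE | EhS; E -> c | EcE | EhS.
TERM: introduce A -> c, B -> h and substitute in every rule of length ≥2.
BIN: E -> EAE becomes E -> EC, C -> AE; E -> EBS becomes E -> ED, D -> BS; S -> EAE becomes S -> EF, F -> AE; S -> EBS becomes S -> EG, G -> BS.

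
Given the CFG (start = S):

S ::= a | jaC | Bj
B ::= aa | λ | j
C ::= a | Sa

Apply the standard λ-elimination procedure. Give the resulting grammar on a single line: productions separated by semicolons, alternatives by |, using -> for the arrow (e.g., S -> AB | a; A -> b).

Nullable set: {B}.
S -> Bj: B nullable, giving Bj | j.
Drop B -> λ.
Unchanged (no nullable symbols): S -> a; S -> jaC; B -> aa; B -> j; C -> Sa; C -> a.

S -> a | j | Bj | jaC; B -> j | aa; C -> a | Sa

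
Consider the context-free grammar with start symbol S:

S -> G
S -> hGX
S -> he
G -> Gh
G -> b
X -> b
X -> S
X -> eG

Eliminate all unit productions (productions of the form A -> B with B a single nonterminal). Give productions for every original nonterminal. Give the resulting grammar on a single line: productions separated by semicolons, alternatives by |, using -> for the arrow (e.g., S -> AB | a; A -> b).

Unit productions: S->G, X->S.
Unit pairs (A ⇒* B via units): (S,G), (X,G), (X,S).
S: inherits non-unit rules of {G, S} → Gh | b | hGX | he.
G: inherits non-unit rules of {G} → Gh | b.
X: inherits non-unit rules of {G, S, X} → Gh | b | eG | hGX | he.

S -> b | Gh | he | hGX; G -> b | Gh; X -> b | Gh | eG | he | hGX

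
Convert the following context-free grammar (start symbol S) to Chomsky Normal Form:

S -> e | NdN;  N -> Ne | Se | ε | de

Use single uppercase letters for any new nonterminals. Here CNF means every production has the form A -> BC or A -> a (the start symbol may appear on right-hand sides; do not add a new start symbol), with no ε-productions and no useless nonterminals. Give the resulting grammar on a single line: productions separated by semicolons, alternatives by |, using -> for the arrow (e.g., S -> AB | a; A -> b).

Nullable: {N}; after ε-elimination: S -> d | e | Nd | dN | NdN; N -> e | Ne | Se | de.
No unit productions to eliminate.
TERM: introduce B -> d, A -> e and substitute in every rule of length ≥2.
BIN: S -> NBN becomes S -> NC, C -> BN.

S -> d | e | BN | NB | NC; A -> e; B -> d; C -> BN; N -> e | BA | NA | SA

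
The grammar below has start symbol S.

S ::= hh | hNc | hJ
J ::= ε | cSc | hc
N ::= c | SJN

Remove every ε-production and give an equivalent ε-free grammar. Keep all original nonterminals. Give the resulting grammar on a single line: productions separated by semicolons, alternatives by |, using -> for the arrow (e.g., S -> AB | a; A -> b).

Nullable set: {J}.
S -> hJ: J nullable, giving h | hJ.
Drop J -> ε.
N -> SJN: J nullable, giving SJN | SN.
Unchanged (no nullable symbols): S -> hNc; S -> hh; J -> cSc; J -> hc; N -> c.

S -> h | hJ | hh | hNc; J -> hc | cSc; N -> c | SN | SJN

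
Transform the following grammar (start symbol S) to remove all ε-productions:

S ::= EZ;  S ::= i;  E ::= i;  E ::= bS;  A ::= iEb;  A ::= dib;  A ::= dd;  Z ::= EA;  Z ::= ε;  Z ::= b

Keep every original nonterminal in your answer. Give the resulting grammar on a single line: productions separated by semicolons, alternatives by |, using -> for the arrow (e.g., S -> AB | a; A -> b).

Nullable set: {Z}.
S -> EZ: Z nullable, giving E | EZ.
Drop Z -> ε.
Unchanged (no nullable symbols): S -> i; A -> dd; A -> dib; A -> iEb; E -> bS; E -> i; Z -> EA; Z -> b.

S -> E | i | EZ; A -> dd | dib | iEb; E -> i | bS; Z -> b | EA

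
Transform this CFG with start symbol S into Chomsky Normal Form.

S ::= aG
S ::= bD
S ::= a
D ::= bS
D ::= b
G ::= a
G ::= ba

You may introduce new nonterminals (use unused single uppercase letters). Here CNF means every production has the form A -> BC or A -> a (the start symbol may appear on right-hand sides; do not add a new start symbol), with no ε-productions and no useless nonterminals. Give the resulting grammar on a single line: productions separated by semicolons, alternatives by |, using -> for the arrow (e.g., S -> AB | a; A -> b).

No ε-productions.
No unit productions to eliminate.
TERM: introduce B -> a, A -> b and substitute in every rule of length ≥2.

S -> a | AD | BG; A -> b; B -> a; D -> b | AS; G -> a | AB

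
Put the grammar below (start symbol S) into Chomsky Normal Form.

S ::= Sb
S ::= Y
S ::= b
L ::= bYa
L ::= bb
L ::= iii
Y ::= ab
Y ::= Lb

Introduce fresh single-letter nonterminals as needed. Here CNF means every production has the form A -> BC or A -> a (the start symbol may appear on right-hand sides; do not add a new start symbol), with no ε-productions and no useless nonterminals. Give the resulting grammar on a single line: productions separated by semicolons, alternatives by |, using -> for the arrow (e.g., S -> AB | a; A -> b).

S -> b | BA | LA | SA; A -> b; B -> a; C -> i; D -> YB; E -> CC; L -> AA | AD | CE; Y -> BA | LA

No ε-productions.
After unit-elimination: S -> b | Lb | Sb | ab; L -> bb | bYa | iii; Y -> Lb | ab.
TERM: introduce B -> a, A -> b, C -> i and substitute in every rule of length ≥2.
BIN: L -> AYB becomes L -> AD, D -> YB; L -> CCC becomes L -> CE, E -> CC.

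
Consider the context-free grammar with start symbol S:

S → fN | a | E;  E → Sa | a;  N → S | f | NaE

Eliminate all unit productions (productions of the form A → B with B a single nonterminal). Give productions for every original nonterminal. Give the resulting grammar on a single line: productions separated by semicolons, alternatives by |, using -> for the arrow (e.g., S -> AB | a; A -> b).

Unit productions: N->S, S->E.
Unit pairs (A ⇒* B via units): (N,E), (N,S), (S,E).
S: inherits non-unit rules of {E, S} → Sa | a | fN.
E: inherits non-unit rules of {E} → Sa | a.
N: inherits non-unit rules of {E, N, S} → NaE | Sa | a | f | fN.

S -> a | Sa | fN; E -> a | Sa; N -> a | f | Sa | fN | NaE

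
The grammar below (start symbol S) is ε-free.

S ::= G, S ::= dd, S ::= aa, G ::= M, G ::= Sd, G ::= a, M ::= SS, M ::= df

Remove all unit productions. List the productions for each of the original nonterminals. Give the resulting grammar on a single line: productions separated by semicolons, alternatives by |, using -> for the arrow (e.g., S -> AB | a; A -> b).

S -> a | SS | Sd | aa | dd | df; G -> a | SS | Sd | df; M -> SS | df

Unit productions: G->M, S->G.
Unit pairs (A ⇒* B via units): (G,M), (S,G), (S,M).
S: inherits non-unit rules of {G, M, S} → SS | Sd | a | aa | dd | df.
G: inherits non-unit rules of {G, M} → SS | Sd | a | df.
M: inherits non-unit rules of {M} → SS | df.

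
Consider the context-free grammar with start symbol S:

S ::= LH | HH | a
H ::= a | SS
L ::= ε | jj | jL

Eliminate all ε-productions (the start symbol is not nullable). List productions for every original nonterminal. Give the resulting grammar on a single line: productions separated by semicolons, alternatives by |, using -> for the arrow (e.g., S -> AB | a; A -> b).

S -> H | a | HH | LH; H -> a | SS; L -> j | jL | jj

Nullable set: {L}.
S -> LH: L nullable, giving H | LH.
Drop L -> ε.
L -> jL: L nullable, giving j | jL.
Unchanged (no nullable symbols): S -> HH; S -> a; H -> SS; H -> a; L -> jj.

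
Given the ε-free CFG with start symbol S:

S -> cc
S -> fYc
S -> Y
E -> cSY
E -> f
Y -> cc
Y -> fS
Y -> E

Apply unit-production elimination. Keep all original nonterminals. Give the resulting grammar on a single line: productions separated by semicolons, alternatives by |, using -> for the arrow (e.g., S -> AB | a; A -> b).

S -> f | cc | fS | cSY | fYc; E -> f | cSY; Y -> f | cc | fS | cSY

Unit productions: S->Y, Y->E.
Unit pairs (A ⇒* B via units): (S,E), (S,Y), (Y,E).
S: inherits non-unit rules of {E, S, Y} → cSY | cc | f | fS | fYc.
E: inherits non-unit rules of {E} → cSY | f.
Y: inherits non-unit rules of {E, Y} → cSY | cc | f | fS.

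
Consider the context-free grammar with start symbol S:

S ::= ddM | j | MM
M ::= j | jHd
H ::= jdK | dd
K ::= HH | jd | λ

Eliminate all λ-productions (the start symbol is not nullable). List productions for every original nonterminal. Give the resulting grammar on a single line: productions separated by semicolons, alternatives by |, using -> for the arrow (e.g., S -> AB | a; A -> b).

Nullable set: {K}.
H -> jdK: K nullable, giving jd | jdK.
Drop K -> λ.
Unchanged (no nullable symbols): S -> MM; S -> ddM; S -> j; H -> dd; K -> HH; K -> jd; M -> j; M -> jHd.

S -> j | MM | ddM; H -> dd | jd | jdK; K -> HH | jd; M -> j | jHd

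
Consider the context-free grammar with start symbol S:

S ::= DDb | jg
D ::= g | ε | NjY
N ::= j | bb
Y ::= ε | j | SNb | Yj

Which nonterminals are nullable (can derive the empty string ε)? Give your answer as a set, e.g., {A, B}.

{D, Y}

Directly nullable (have an ε-rule): {D, Y}.
Not nullable: N, S — each has a terminal in every rule's right-hand side or depends on a non-nullable symbol.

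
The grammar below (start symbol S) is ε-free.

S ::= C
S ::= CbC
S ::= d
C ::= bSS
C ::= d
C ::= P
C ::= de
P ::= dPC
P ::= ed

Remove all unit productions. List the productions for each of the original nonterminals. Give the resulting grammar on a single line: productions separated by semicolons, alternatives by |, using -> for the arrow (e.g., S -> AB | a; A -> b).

S -> d | de | ed | CbC | bSS | dPC; C -> d | de | ed | bSS | dPC; P -> ed | dPC

Unit productions: C->P, S->C.
Unit pairs (A ⇒* B via units): (C,P), (S,C), (S,P).
S: inherits non-unit rules of {C, P, S} → CbC | bSS | d | dPC | de | ed.
C: inherits non-unit rules of {C, P} → bSS | d | dPC | de | ed.
P: inherits non-unit rules of {P} → dPC | ed.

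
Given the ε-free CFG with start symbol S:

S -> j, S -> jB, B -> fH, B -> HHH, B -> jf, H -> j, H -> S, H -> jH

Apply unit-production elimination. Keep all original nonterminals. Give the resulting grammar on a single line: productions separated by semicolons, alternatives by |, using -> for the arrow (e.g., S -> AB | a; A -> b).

Unit productions: H->S.
Unit pairs (A ⇒* B via units): (H,S).
S: inherits non-unit rules of {S} → j | jB.
B: inherits non-unit rules of {B} → HHH | fH | jf.
H: inherits non-unit rules of {H, S} → j | jB | jH.

S -> j | jB; B -> fH | jf | HHH; H -> j | jB | jH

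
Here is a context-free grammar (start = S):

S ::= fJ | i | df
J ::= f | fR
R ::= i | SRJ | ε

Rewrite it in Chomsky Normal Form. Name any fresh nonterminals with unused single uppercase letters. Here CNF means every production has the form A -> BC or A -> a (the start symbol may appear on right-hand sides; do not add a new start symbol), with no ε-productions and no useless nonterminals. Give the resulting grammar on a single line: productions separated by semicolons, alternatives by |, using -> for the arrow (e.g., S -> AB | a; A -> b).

Nullable: {R}; after ε-elimination: S -> i | df | fJ; J -> f | fR; R -> i | SJ | SRJ.
No unit productions to eliminate.
TERM: introduce B -> d, A -> f and substitute in every rule of length ≥2.
BIN: R -> SRJ becomes R -> SC, C -> RJ.

S -> i | AJ | BA; A -> f; B -> d; C -> RJ; J -> f | AR; R -> i | SC | SJ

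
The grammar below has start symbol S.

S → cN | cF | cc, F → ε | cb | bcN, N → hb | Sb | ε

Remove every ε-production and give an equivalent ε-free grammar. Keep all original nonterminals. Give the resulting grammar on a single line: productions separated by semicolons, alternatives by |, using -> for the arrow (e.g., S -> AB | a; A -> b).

Nullable set: {F, N}.
S -> cF: F nullable, giving c | cF.
S -> cN: N nullable, giving c | cN.
Drop F -> ε.
F -> bcN: N nullable, giving bc | bcN.
Drop N -> ε.
Unchanged (no nullable symbols): S -> cc; F -> cb; N -> Sb; N -> hb.

S -> c | cF | cN | cc; F -> bc | cb | bcN; N -> Sb | hb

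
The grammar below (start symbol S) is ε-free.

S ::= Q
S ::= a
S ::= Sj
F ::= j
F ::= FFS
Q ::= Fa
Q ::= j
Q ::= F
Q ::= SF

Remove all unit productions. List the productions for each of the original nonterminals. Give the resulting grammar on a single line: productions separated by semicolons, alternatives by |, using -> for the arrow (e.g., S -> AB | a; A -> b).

S -> a | j | Fa | SF | Sj | FFS; F -> j | FFS; Q -> j | Fa | SF | FFS

Unit productions: Q->F, S->Q.
Unit pairs (A ⇒* B via units): (Q,F), (S,F), (S,Q).
S: inherits non-unit rules of {F, Q, S} → FFS | Fa | SF | Sj | a | j.
F: inherits non-unit rules of {F} → FFS | j.
Q: inherits non-unit rules of {F, Q} → FFS | Fa | SF | j.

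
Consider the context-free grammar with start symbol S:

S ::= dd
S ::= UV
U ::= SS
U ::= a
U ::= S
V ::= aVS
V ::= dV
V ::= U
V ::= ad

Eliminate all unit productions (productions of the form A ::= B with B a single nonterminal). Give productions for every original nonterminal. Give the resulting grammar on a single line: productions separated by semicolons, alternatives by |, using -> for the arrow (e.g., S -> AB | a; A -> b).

S -> UV | dd; U -> a | SS | UV | dd; V -> a | SS | UV | ad | dV | dd | aVS

Unit productions: U->S, V->U.
Unit pairs (A ⇒* B via units): (U,S), (V,S), (V,U).
S: inherits non-unit rules of {S} → UV | dd.
U: inherits non-unit rules of {S, U} → SS | UV | a | dd.
V: inherits non-unit rules of {S, U, V} → SS | UV | a | aVS | ad | dV | dd.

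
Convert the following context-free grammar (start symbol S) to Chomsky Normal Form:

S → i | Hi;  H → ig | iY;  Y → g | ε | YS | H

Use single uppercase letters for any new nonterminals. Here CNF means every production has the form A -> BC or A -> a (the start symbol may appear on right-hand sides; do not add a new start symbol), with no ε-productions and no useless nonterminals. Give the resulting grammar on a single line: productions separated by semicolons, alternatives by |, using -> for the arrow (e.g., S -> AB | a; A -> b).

Nullable: {Y}; after ε-elimination: S -> i | Hi; H -> i | iY | ig; Y -> H | S | g | YS.
After unit-elimination: S -> i | Hi; H -> i | iY | ig; Y -> g | i | Hi | YS | iY | ig.
TERM: introduce B -> g, A -> i and substitute in every rule of length ≥2.

S -> i | HA; A -> i; B -> g; H -> i | AB | AY; Y -> g | i | AB | AY | HA | YS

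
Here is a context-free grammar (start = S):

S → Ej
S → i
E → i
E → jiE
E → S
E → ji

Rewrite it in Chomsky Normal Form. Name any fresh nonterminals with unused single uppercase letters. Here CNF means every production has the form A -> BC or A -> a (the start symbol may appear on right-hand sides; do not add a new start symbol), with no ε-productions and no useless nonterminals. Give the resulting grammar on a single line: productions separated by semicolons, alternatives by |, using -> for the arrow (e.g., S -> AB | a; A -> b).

S -> i | EA; A -> j; B -> i; C -> BE; E -> i | AB | AC | EA

No ε-productions.
After unit-elimination: S -> i | Ej; E -> i | Ej | ji | jiE.
TERM: introduce B -> i, A -> j and substitute in every rule of length ≥2.
BIN: E -> ABE becomes E -> AC, C -> BE.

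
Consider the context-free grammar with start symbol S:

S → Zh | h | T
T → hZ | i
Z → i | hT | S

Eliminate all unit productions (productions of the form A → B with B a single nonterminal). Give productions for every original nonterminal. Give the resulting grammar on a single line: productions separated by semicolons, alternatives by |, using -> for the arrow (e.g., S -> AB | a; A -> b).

S -> h | i | Zh | hZ; T -> i | hZ; Z -> h | i | Zh | hT | hZ

Unit productions: S->T, Z->S.
Unit pairs (A ⇒* B via units): (S,T), (Z,S), (Z,T).
S: inherits non-unit rules of {S, T} → Zh | h | hZ | i.
T: inherits non-unit rules of {T} → hZ | i.
Z: inherits non-unit rules of {S, T, Z} → Zh | h | hT | hZ | i.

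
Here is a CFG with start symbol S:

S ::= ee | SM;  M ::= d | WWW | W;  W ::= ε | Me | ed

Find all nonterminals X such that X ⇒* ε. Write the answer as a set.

Directly nullable (have an ε-rule): {W}.
M is nullable via M -> W (every symbol on the right is already known nullable).
Not nullable: S — each has a terminal in every rule's right-hand side or depends on a non-nullable symbol.

{M, W}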